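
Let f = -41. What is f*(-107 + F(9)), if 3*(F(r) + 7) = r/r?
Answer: 13981/3 ≈ 4660.3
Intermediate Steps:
F(r) = -20/3 (F(r) = -7 + (r/r)/3 = -7 + (⅓)*1 = -7 + ⅓ = -20/3)
f*(-107 + F(9)) = -41*(-107 - 20/3) = -41*(-341/3) = 13981/3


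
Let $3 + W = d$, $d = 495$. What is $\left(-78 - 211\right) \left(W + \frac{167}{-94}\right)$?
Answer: $- \frac{13317409}{94} \approx -1.4167 \cdot 10^{5}$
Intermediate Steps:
$W = 492$ ($W = -3 + 495 = 492$)
$\left(-78 - 211\right) \left(W + \frac{167}{-94}\right) = \left(-78 - 211\right) \left(492 + \frac{167}{-94}\right) = - 289 \left(492 + 167 \left(- \frac{1}{94}\right)\right) = - 289 \left(492 - \frac{167}{94}\right) = \left(-289\right) \frac{46081}{94} = - \frac{13317409}{94}$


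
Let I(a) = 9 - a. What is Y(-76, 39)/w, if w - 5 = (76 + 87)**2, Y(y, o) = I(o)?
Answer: -5/4429 ≈ -0.0011289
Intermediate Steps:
Y(y, o) = 9 - o
w = 26574 (w = 5 + (76 + 87)**2 = 5 + 163**2 = 5 + 26569 = 26574)
Y(-76, 39)/w = (9 - 1*39)/26574 = (9 - 39)*(1/26574) = -30*1/26574 = -5/4429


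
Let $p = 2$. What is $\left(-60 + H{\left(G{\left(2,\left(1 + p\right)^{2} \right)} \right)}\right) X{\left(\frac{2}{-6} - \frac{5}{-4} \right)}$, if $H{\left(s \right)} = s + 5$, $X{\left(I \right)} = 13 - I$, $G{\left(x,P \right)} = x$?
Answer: $- \frac{7685}{12} \approx -640.42$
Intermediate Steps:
$H{\left(s \right)} = 5 + s$
$\left(-60 + H{\left(G{\left(2,\left(1 + p\right)^{2} \right)} \right)}\right) X{\left(\frac{2}{-6} - \frac{5}{-4} \right)} = \left(-60 + \left(5 + 2\right)\right) \left(13 - \left(\frac{2}{-6} - \frac{5}{-4}\right)\right) = \left(-60 + 7\right) \left(13 - \left(2 \left(- \frac{1}{6}\right) - - \frac{5}{4}\right)\right) = - 53 \left(13 - \left(- \frac{1}{3} + \frac{5}{4}\right)\right) = - 53 \left(13 - \frac{11}{12}\right) = \left(-53\right) \frac{145}{12} = - \frac{7685}{12}$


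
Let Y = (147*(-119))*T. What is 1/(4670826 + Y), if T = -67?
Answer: 1/5842857 ≈ 1.7115e-7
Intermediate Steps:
Y = 1172031 (Y = (147*(-119))*(-67) = -17493*(-67) = 1172031)
1/(4670826 + Y) = 1/(4670826 + 1172031) = 1/5842857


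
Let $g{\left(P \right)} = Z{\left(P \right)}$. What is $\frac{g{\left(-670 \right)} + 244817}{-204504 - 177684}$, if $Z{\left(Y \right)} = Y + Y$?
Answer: $- \frac{81159}{127396} \approx -0.63706$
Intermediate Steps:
$Z{\left(Y \right)} = 2 Y$
$g{\left(P \right)} = 2 P$
$\frac{g{\left(-670 \right)} + 244817}{-204504 - 177684} = \frac{2 \left(-670\right) + 244817}{-204504 - 177684} = \frac{-1340 + 244817}{-382188} = 243477 \left(- \frac{1}{382188}\right) = - \frac{81159}{127396}$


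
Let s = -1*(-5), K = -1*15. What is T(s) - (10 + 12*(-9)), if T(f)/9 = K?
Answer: -37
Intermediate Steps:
K = -15
s = 5
T(f) = -135 (T(f) = 9*(-15) = -135)
T(s) - (10 + 12*(-9)) = -135 - (10 + 12*(-9)) = -135 - (10 - 108) = -135 - 1*(-98) = -135 + 98 = -37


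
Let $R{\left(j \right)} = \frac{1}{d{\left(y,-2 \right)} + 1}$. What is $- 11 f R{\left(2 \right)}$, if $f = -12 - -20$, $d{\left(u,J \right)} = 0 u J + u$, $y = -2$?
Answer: $88$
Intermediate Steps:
$d{\left(u,J \right)} = u$ ($d{\left(u,J \right)} = 0 J + u = 0 + u = u$)
$f = 8$ ($f = -12 + 20 = 8$)
$R{\left(j \right)} = -1$ ($R{\left(j \right)} = \frac{1}{-2 + 1} = \frac{1}{-1} = -1$)
$- 11 f R{\left(2 \right)} = \left(-11\right) 8 \left(-1\right) = \left(-88\right) \left(-1\right) = 88$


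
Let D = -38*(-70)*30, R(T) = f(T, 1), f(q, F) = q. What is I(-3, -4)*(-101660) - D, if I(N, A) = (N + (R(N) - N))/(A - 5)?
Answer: -341060/3 ≈ -1.1369e+5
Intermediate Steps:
R(T) = T
I(N, A) = N/(-5 + A) (I(N, A) = (N + (N - N))/(A - 5) = (N + 0)/(-5 + A) = N/(-5 + A))
D = 79800 (D = 2660*30 = 79800)
I(-3, -4)*(-101660) - D = -3/(-5 - 4)*(-101660) - 1*79800 = -3/(-9)*(-101660) - 79800 = -3*(-⅑)*(-101660) - 79800 = (⅓)*(-101660) - 79800 = -101660/3 - 79800 = -341060/3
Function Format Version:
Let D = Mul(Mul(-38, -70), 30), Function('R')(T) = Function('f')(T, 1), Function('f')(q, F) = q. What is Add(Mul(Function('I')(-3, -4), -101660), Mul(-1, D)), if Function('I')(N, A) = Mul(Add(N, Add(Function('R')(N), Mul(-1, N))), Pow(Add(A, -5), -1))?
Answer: Rational(-341060, 3) ≈ -1.1369e+5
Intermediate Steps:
Function('R')(T) = T
Function('I')(N, A) = Mul(N, Pow(Add(-5, A), -1)) (Function('I')(N, A) = Mul(Add(N, Add(N, Mul(-1, N))), Pow(Add(A, -5), -1)) = Mul(Add(N, 0), Pow(Add(-5, A), -1)) = Mul(N, Pow(Add(-5, A), -1)))
D = 79800 (D = Mul(2660, 30) = 79800)
Add(Mul(Function('I')(-3, -4), -101660), Mul(-1, D)) = Add(Mul(Mul(-3, Pow(Add(-5, -4), -1)), -101660), Mul(-1, 79800)) = Add(Mul(Mul(-3, Pow(-9, -1)), -101660), -79800) = Add(Mul(Mul(-3, Rational(-1, 9)), -101660), -79800) = Add(Mul(Rational(1, 3), -101660), -79800) = Add(Rational(-101660, 3), -79800) = Rational(-341060, 3)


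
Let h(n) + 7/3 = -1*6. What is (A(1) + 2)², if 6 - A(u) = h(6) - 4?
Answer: 3721/9 ≈ 413.44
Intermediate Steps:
h(n) = -25/3 (h(n) = -7/3 - 1*6 = -7/3 - 6 = -25/3)
A(u) = 55/3 (A(u) = 6 - (-25/3 - 4) = 6 - 1*(-37/3) = 6 + 37/3 = 55/3)
(A(1) + 2)² = (55/3 + 2)² = (61/3)² = 3721/9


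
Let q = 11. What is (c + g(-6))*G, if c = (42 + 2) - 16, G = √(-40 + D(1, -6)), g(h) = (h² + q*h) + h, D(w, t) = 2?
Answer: -8*I*√38 ≈ -49.315*I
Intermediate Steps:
g(h) = h² + 12*h (g(h) = (h² + 11*h) + h = h² + 12*h)
G = I*√38 (G = √(-40 + 2) = √(-38) = I*√38 ≈ 6.1644*I)
c = 28 (c = 44 - 16 = 28)
(c + g(-6))*G = (28 - 6*(12 - 6))*(I*√38) = (28 - 6*6)*(I*√38) = (28 - 36)*(I*√38) = -8*I*√38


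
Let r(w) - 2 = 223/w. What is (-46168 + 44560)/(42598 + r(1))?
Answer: -1608/42823 ≈ -0.037550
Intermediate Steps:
r(w) = 2 + 223/w
(-46168 + 44560)/(42598 + r(1)) = (-46168 + 44560)/(42598 + (2 + 223/1)) = -1608/(42598 + (2 + 223*1)) = -1608/(42598 + (2 + 223)) = -1608/(42598 + 225) = -1608/42823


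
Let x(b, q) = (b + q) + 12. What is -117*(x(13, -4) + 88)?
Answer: -12753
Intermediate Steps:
x(b, q) = 12 + b + q
-117*(x(13, -4) + 88) = -117*((12 + 13 - 4) + 88) = -117*(21 + 88) = -117*109 = -12753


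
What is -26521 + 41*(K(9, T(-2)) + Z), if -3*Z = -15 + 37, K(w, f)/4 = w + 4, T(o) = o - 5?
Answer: -74069/3 ≈ -24690.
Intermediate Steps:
T(o) = -5 + o
K(w, f) = 16 + 4*w (K(w, f) = 4*(w + 4) = 4*(4 + w) = 16 + 4*w)
Z = -22/3 (Z = -(-15 + 37)/3 = -⅓*22 = -22/3 ≈ -7.3333)
-26521 + 41*(K(9, T(-2)) + Z) = -26521 + 41*((16 + 4*9) - 22/3) = -26521 + 41*((16 + 36) - 22/3) = -26521 + 41*(52 - 22/3) = -26521 + 41*(134/3) = -26521 + 5494/3 = -74069/3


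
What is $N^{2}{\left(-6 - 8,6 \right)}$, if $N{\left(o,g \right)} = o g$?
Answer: $7056$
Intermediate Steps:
$N{\left(o,g \right)} = g o$
$N^{2}{\left(-6 - 8,6 \right)} = \left(6 \left(-6 - 8\right)\right)^{2} = \left(6 \left(-14\right)\right)^{2} = \left(-84\right)^{2} = 7056$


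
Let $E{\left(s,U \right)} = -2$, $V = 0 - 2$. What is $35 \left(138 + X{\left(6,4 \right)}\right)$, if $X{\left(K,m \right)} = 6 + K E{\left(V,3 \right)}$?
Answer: $4620$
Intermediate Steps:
$V = -2$
$X{\left(K,m \right)} = 6 - 2 K$ ($X{\left(K,m \right)} = 6 + K \left(-2\right) = 6 - 2 K$)
$35 \left(138 + X{\left(6,4 \right)}\right) = 35 \left(138 + \left(6 - 12\right)\right) = 35 \left(138 - 6\right) = 35 \cdot 132 = 4620$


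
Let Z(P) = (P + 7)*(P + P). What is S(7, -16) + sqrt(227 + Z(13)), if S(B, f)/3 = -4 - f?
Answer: 36 + 3*sqrt(83) ≈ 63.331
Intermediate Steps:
Z(P) = 2*P*(7 + P) (Z(P) = (7 + P)*(2*P) = 2*P*(7 + P))
S(B, f) = -12 - 3*f (S(B, f) = 3*(-4 - f) = -12 - 3*f)
S(7, -16) + sqrt(227 + Z(13)) = (-12 - 3*(-16)) + sqrt(227 + 2*13*(7 + 13)) = (-12 + 48) + sqrt(227 + 2*13*20) = 36 + sqrt(227 + 520) = 36 + sqrt(747) = 36 + 3*sqrt(83)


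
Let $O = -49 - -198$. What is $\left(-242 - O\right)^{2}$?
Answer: $152881$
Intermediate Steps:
$O = 149$ ($O = -49 + 198 = 149$)
$\left(-242 - O\right)^{2} = \left(-242 - 149\right)^{2} = \left(-391\right)^{2} = 152881$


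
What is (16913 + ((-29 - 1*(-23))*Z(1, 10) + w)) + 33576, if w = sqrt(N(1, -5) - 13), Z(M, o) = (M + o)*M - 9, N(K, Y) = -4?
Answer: 50477 + I*sqrt(17) ≈ 50477.0 + 4.1231*I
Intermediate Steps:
Z(M, o) = -9 + M*(M + o) (Z(M, o) = M*(M + o) - 9 = -9 + M*(M + o))
w = I*sqrt(17) (w = sqrt(-4 - 13) = sqrt(-17) = I*sqrt(17) ≈ 4.1231*I)
(16913 + ((-29 - 1*(-23))*Z(1, 10) + w)) + 33576 = (16913 + ((-29 - 1*(-23))*(-9 + 1**2 + 1*10) + I*sqrt(17))) + 33576 = (16913 + ((-29 + 23)*(-9 + 1 + 10) + I*sqrt(17))) + 33576 = (16913 + (-6*2 + I*sqrt(17))) + 33576 = (16913 + (-12 + I*sqrt(17))) + 33576 = (16901 + I*sqrt(17)) + 33576 = 50477 + I*sqrt(17)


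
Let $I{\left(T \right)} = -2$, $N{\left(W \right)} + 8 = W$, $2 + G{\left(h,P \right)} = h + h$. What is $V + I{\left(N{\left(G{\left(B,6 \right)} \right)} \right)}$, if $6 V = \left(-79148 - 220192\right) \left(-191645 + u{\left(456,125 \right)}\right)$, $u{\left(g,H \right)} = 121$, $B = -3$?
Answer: $9555132358$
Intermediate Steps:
$G{\left(h,P \right)} = -2 + 2 h$ ($G{\left(h,P \right)} = -2 + \left(h + h\right) = -2 + 2 h$)
$N{\left(W \right)} = -8 + W$
$V = 9555132360$ ($V = \frac{\left(-79148 - 220192\right) \left(-191645 + 121\right)}{6} = \frac{\left(-299340\right) \left(-191524\right)}{6} = \frac{1}{6} \cdot 57330794160 = 9555132360$)
$V + I{\left(N{\left(G{\left(B,6 \right)} \right)} \right)} = 9555132360 - 2 = 9555132358$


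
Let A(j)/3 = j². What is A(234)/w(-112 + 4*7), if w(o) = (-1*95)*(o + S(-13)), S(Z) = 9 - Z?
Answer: 82134/2945 ≈ 27.889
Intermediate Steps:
w(o) = -2090 - 95*o (w(o) = (-1*95)*(o + (9 - 1*(-13))) = -95*(o + (9 + 13)) = -95*(o + 22) = -95*(22 + o) = -2090 - 95*o)
A(j) = 3*j²
A(234)/w(-112 + 4*7) = (3*234²)/(-2090 - 95*(-112 + 4*7)) = (3*54756)/(-2090 - 95*(-112 + 28)) = 164268/(-2090 - 95*(-84)) = 164268/(-2090 + 7980) = 164268/5890 = 164268*(1/5890) = 82134/2945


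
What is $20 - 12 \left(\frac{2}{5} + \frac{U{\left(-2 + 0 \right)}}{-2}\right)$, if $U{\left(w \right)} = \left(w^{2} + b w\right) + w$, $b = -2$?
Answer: $\frac{256}{5} \approx 51.2$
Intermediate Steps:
$U{\left(w \right)} = w^{2} - w$ ($U{\left(w \right)} = \left(w^{2} - 2 w\right) + w = w^{2} - w$)
$20 - 12 \left(\frac{2}{5} + \frac{U{\left(-2 + 0 \right)}}{-2}\right) = 20 - 12 \left(\frac{2}{5} + \frac{\left(-2 + 0\right) \left(-1 + \left(-2 + 0\right)\right)}{-2}\right) = 20 - 12 \left(2 \cdot \frac{1}{5} + - 2 \left(-1 - 2\right) \left(- \frac{1}{2}\right)\right) = 20 - 12 \left(\frac{2}{5} + \left(-2\right) \left(-3\right) \left(- \frac{1}{2}\right)\right) = 20 - 12 \left(\frac{2}{5} + 6 \left(- \frac{1}{2}\right)\right) = 20 - 12 \left(\frac{2}{5} - 3\right) = 20 - - \frac{156}{5} = 20 + \frac{156}{5} = \frac{256}{5}$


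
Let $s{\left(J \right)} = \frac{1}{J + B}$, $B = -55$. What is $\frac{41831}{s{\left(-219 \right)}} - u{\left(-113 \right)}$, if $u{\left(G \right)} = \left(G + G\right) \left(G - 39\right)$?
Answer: $-11496046$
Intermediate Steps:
$u{\left(G \right)} = 2 G \left(-39 + G\right)$
$s{\left(J \right)} = \frac{1}{-55 + J}$ ($s{\left(J \right)} = \frac{1}{J - 55} = \frac{1}{-55 + J}$)
$\frac{41831}{s{\left(-219 \right)}} - u{\left(-113 \right)} = \frac{41831}{\frac{1}{-55 - 219}} - 2 \left(-113\right) \left(-39 - 113\right) = \frac{41831}{\frac{1}{-274}} - 2 \left(-113\right) \left(-152\right) = \frac{41831}{- \frac{1}{274}} - 34352 = 41831 \left(-274\right) - 34352 = -11461694 - 34352 = -11496046$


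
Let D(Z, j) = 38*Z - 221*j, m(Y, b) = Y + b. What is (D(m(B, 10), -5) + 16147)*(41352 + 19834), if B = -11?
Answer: 1053255804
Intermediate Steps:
D(Z, j) = -221*j + 38*Z
(D(m(B, 10), -5) + 16147)*(41352 + 19834) = ((-221*(-5) + 38*(-11 + 10)) + 16147)*(41352 + 19834) = ((1105 + 38*(-1)) + 16147)*61186 = ((1105 - 38) + 16147)*61186 = (1067 + 16147)*61186 = 17214*61186 = 1053255804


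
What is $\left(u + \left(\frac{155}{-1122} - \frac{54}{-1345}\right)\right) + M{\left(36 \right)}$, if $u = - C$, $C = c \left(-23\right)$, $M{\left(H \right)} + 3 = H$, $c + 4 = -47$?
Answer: $- \frac{1720510487}{1509090} \approx -1140.1$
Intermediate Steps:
$c = -51$ ($c = -4 - 47 = -51$)
$M{\left(H \right)} = -3 + H$
$C = 1173$ ($C = \left(-51\right) \left(-23\right) = 1173$)
$u = -1173$ ($u = \left(-1\right) 1173 = -1173$)
$\left(u + \left(\frac{155}{-1122} - \frac{54}{-1345}\right)\right) + M{\left(36 \right)} = \left(-1173 + \left(\frac{155}{-1122} - \frac{54}{-1345}\right)\right) + \left(-3 + 36\right) = \left(-1173 + \left(155 \left(- \frac{1}{1122}\right) - - \frac{54}{1345}\right)\right) + 33 = \left(-1173 + \left(- \frac{155}{1122} + \frac{54}{1345}\right)\right) + 33 = \left(-1173 - \frac{147887}{1509090}\right) + 33 = - \frac{1770310457}{1509090} + 33 = - \frac{1720510487}{1509090}$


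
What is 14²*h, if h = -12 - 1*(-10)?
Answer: -392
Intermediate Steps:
h = -2 (h = -12 + 10 = -2)
14²*h = 14²*(-2) = 196*(-2) = -392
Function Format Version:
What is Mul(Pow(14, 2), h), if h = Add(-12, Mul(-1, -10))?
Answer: -392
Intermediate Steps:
h = -2 (h = Add(-12, 10) = -2)
Mul(Pow(14, 2), h) = Mul(Pow(14, 2), -2) = Mul(196, -2) = -392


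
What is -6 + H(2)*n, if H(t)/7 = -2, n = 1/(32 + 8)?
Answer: -127/20 ≈ -6.3500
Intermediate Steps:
n = 1/40 ≈ 0.025000
H(t) = -14 (H(t) = 7*(-2) = -14)
-6 + H(2)*n = -6 - 14*1/40 = -6 - 7/20 = -127/20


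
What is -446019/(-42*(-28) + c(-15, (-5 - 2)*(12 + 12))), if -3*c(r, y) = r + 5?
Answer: -1338057/3538 ≈ -378.20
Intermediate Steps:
c(r, y) = -5/3 - r/3 (c(r, y) = -(r + 5)/3 = -(5 + r)/3 = -5/3 - r/3)
-446019/(-42*(-28) + c(-15, (-5 - 2)*(12 + 12))) = -446019/(-42*(-28) + (-5/3 - ⅓*(-15))) = -446019/(1176 + (-5/3 + 5)) = -446019/(1176 + 10/3) = -446019/3538/3 = -446019*3/3538 = -1338057/3538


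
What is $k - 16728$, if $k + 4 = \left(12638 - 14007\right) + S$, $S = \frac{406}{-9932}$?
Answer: $- \frac{89889769}{4966} \approx -18101.0$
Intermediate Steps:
$S = - \frac{203}{4966}$ ($S = 406 \left(- \frac{1}{9932}\right) = - \frac{203}{4966} \approx -0.040878$)
$k = - \frac{6818521}{4966}$ ($k = -4 + \left(\left(12638 - 14007\right) - \frac{203}{4966}\right) = -4 - \frac{6798657}{4966} = - \frac{6818521}{4966} \approx -1373.0$)
$k - 16728 = - \frac{6818521}{4966} - 16728 = - \frac{89889769}{4966}$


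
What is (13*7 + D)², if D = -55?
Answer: 1296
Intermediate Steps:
(13*7 + D)² = (13*7 - 55)² = (91 - 55)² = 36² = 1296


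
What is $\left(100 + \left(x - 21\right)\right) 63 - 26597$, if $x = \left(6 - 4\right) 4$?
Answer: $-21116$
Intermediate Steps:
$x = 8$ ($x = 2 \cdot 4 = 8$)
$\left(100 + \left(x - 21\right)\right) 63 - 26597 = \left(100 + \left(8 - 21\right)\right) 63 - 26597 = \left(100 - 13\right) 63 - 26597 = 87 \cdot 63 - 26597 = 5481 - 26597 = -21116$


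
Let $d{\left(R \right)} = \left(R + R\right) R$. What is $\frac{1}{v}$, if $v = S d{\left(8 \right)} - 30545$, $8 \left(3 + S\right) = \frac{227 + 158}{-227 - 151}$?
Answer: $- \frac{27}{835523} \approx -3.2315 \cdot 10^{-5}$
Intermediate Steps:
$d{\left(R \right)} = 2 R^{2}$ ($d{\left(R \right)} = 2 R R = 2 R^{2}$)
$S = - \frac{1351}{432}$ ($S = -3 + \frac{\left(227 + 158\right) \frac{1}{-227 - 151}}{8} = -3 + \frac{385 \frac{1}{-378}}{8} = -3 + \frac{385 \left(- \frac{1}{378}\right)}{8} = -3 + \frac{1}{8} \left(- \frac{55}{54}\right) = -3 - \frac{55}{432} = - \frac{1351}{432} \approx -3.1273$)
$v = - \frac{835523}{27}$ ($v = - \frac{1351 \cdot 2 \cdot 8^{2}}{432} - 30545 = - \frac{1351 \cdot 2 \cdot 64}{432} - 30545 = \left(- \frac{1351}{432}\right) 128 - 30545 = - \frac{10808}{27} - 30545 = - \frac{835523}{27} \approx -30945.0$)
$\frac{1}{v} = \frac{1}{- \frac{835523}{27}} = - \frac{27}{835523}$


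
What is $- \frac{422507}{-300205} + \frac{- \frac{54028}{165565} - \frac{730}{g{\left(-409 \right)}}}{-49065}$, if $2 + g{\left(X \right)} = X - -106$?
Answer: $\frac{41871746423494753}{29752131753759225} \approx 1.4074$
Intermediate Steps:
$g{\left(X \right)} = 104 + X$ ($g{\left(X \right)} = -2 + \left(X - -106\right) = -2 + \left(X + 106\right) = -2 + \left(106 + X\right) = 104 + X$)
$- \frac{422507}{-300205} + \frac{- \frac{54028}{165565} - \frac{730}{g{\left(-409 \right)}}}{-49065} = - \frac{422507}{-300205} + \frac{- \frac{54028}{165565} - \frac{730}{104 - 409}}{-49065} = \left(-422507\right) \left(- \frac{1}{300205}\right) + \left(\left(-54028\right) \frac{1}{165565} - \frac{730}{-305}\right) \left(- \frac{1}{49065}\right) = \frac{422507}{300205} + \left(- \frac{54028}{165565} - - \frac{146}{61}\right) \left(- \frac{1}{49065}\right) = \frac{422507}{300205} + \left(- \frac{54028}{165565} + \frac{146}{61}\right) \left(- \frac{1}{49065}\right) = \frac{422507}{300205} + \frac{20876782}{10099465} \left(- \frac{1}{49065}\right) = \frac{422507}{300205} - \frac{20876782}{495530250225} = \frac{41871746423494753}{29752131753759225}$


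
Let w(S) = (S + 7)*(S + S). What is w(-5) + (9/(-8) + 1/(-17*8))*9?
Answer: -2053/68 ≈ -30.191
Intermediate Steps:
w(S) = 2*S*(7 + S) (w(S) = (7 + S)*(2*S) = 2*S*(7 + S))
w(-5) + (9/(-8) + 1/(-17*8))*9 = 2*(-5)*(7 - 5) + (9/(-8) + 1/(-17*8))*9 = 2*(-5)*2 + (9*(-⅛) - 1/17*⅛)*9 = -20 + (-9/8 - 1/136)*9 = -20 - 77/68*9 = -20 - 693/68 = -2053/68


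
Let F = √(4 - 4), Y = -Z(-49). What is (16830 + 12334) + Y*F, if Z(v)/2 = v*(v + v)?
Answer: 29164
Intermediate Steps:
Z(v) = 4*v² (Z(v) = 2*(v*(v + v)) = 2*(v*(2*v)) = 2*(2*v²) = 4*v²)
Y = -9604 (Y = -4*(-49)² = -4*2401 = -1*9604 = -9604)
F = 0 (F = √0 = 0)
(16830 + 12334) + Y*F = (16830 + 12334) - 9604*0 = 29164 + 0 = 29164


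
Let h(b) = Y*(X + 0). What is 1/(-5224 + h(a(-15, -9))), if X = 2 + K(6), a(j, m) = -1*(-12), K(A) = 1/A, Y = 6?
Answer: -1/5211 ≈ -0.00019190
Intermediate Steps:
a(j, m) = 12
X = 13/6 (X = 2 + 1/6 = 2 + ⅙ = 13/6 ≈ 2.1667)
h(b) = 13 (h(b) = 6*(13/6 + 0) = 6*(13/6) = 13)
1/(-5224 + h(a(-15, -9))) = 1/(-5224 + 13) = 1/(-5211) = -1/5211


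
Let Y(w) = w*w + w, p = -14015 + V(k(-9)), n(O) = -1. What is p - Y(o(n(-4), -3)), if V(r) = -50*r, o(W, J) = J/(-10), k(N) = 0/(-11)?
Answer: -1401539/100 ≈ -14015.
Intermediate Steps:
k(N) = 0 (k(N) = 0*(-1/11) = 0)
o(W, J) = -J/10 (o(W, J) = J*(-1/10) = -J/10)
p = -14015 (p = -14015 - 50*0 = -14015 + 0 = -14015)
Y(w) = w + w**2 (Y(w) = w**2 + w = w + w**2)
p - Y(o(n(-4), -3)) = -14015 - (-1/10*(-3))*(1 - 1/10*(-3)) = -14015 - 3*(1 + 3/10)/10 = -14015 - 3*13/(10*10) = -14015 - 1*39/100 = -14015 - 39/100 = -1401539/100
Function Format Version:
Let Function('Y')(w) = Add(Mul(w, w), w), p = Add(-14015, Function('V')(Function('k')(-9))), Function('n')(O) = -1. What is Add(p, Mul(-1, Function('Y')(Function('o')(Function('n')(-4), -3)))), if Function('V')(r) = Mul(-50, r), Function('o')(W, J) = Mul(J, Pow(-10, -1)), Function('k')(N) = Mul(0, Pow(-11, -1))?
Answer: Rational(-1401539, 100) ≈ -14015.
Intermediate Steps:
Function('k')(N) = 0 (Function('k')(N) = Mul(0, Rational(-1, 11)) = 0)
Function('o')(W, J) = Mul(Rational(-1, 10), J) (Function('o')(W, J) = Mul(J, Rational(-1, 10)) = Mul(Rational(-1, 10), J))
p = -14015 (p = Add(-14015, Mul(-50, 0)) = Add(-14015, 0) = -14015)
Function('Y')(w) = Add(w, Pow(w, 2)) (Function('Y')(w) = Add(Pow(w, 2), w) = Add(w, Pow(w, 2)))
Add(p, Mul(-1, Function('Y')(Function('o')(Function('n')(-4), -3)))) = Add(-14015, Mul(-1, Mul(Mul(Rational(-1, 10), -3), Add(1, Mul(Rational(-1, 10), -3))))) = Add(-14015, Mul(-1, Mul(Rational(3, 10), Add(1, Rational(3, 10))))) = Add(-14015, Mul(-1, Mul(Rational(3, 10), Rational(13, 10)))) = Add(-14015, Mul(-1, Rational(39, 100))) = Add(-14015, Rational(-39, 100)) = Rational(-1401539, 100)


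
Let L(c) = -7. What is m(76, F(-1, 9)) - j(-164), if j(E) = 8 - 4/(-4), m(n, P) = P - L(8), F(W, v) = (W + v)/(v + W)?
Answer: -1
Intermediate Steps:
F(W, v) = 1 (F(W, v) = (W + v)/(W + v) = 1)
m(n, P) = 7 + P (m(n, P) = P - 1*(-7) = P + 7 = 7 + P)
j(E) = 9 (j(E) = 8 - ¼*(-4) = 8 + 1 = 9)
m(76, F(-1, 9)) - j(-164) = (7 + 1) - 1*9 = 8 - 9 = -1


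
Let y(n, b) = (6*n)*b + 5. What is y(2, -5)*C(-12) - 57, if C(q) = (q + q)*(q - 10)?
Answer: -29097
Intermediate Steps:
C(q) = 2*q*(-10 + q) (C(q) = (2*q)*(-10 + q) = 2*q*(-10 + q))
y(n, b) = 5 + 6*b*n (y(n, b) = 6*b*n + 5 = 5 + 6*b*n)
y(2, -5)*C(-12) - 57 = (5 + 6*(-5)*2)*(2*(-12)*(-10 - 12)) - 57 = (5 - 60)*(2*(-12)*(-22)) - 57 = -55*528 - 57 = -29040 - 57 = -29097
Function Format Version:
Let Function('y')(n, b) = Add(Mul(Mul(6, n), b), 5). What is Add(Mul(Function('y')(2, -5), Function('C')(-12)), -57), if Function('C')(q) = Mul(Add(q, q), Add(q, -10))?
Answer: -29097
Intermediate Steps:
Function('C')(q) = Mul(2, q, Add(-10, q)) (Function('C')(q) = Mul(Mul(2, q), Add(-10, q)) = Mul(2, q, Add(-10, q)))
Function('y')(n, b) = Add(5, Mul(6, b, n)) (Function('y')(n, b) = Add(Mul(6, b, n), 5) = Add(5, Mul(6, b, n)))
Add(Mul(Function('y')(2, -5), Function('C')(-12)), -57) = Add(Mul(Add(5, Mul(6, -5, 2)), Mul(2, -12, Add(-10, -12))), -57) = Add(Mul(Add(5, -60), Mul(2, -12, -22)), -57) = Add(Mul(-55, 528), -57) = Add(-29040, -57) = -29097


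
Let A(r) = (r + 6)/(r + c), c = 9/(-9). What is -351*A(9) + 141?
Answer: -4137/8 ≈ -517.13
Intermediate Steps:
c = -1 (c = 9*(-1/9) = -1)
A(r) = (6 + r)/(-1 + r) (A(r) = (r + 6)/(r - 1) = (6 + r)/(-1 + r))
-351*A(9) + 141 = -351*(6 + 9)/(-1 + 9) + 141 = -351*15/8 + 141 = -5265/8 + 141 = -4137/8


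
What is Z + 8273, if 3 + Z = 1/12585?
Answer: 104077951/12585 ≈ 8270.0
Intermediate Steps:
Z = -37754/12585 (Z = -3 + 1/12585 = -37754/12585 ≈ -2.9999)
Z + 8273 = -37754/12585 + 8273 = 104077951/12585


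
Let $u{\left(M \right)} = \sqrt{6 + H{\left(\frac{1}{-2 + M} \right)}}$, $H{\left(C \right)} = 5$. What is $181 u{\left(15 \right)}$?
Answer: $181 \sqrt{11} \approx 600.31$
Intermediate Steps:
$u{\left(M \right)} = \sqrt{11}$ ($u{\left(M \right)} = \sqrt{6 + 5} = \sqrt{11}$)
$181 u{\left(15 \right)} = 181 \sqrt{11}$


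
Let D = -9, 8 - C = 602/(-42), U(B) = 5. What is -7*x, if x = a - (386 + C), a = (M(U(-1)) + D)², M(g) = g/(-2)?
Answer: 23191/12 ≈ 1932.6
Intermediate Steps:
M(g) = -g/2 (M(g) = g*(-½) = -g/2)
C = 67/3 (C = 8 - 602/(-42) = 8 - 602*(-1)/42 = 8 - 1*(-43/3) = 8 + 43/3 = 67/3 ≈ 22.333)
a = 529/4 (a = (-½*5 - 9)² = (-5/2 - 9)² = (-23/2)² = 529/4 ≈ 132.25)
x = -3313/12 (x = 529/4 - (386 + 67/3) = 529/4 - 1*1225/3 = 529/4 - 1225/3 = -3313/12 ≈ -276.08)
-7*x = -7*(-3313/12) = 23191/12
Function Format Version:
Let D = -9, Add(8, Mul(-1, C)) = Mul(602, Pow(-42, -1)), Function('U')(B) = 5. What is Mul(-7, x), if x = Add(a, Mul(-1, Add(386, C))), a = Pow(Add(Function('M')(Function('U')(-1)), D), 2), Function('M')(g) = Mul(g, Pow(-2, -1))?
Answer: Rational(23191, 12) ≈ 1932.6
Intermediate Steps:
Function('M')(g) = Mul(Rational(-1, 2), g) (Function('M')(g) = Mul(g, Rational(-1, 2)) = Mul(Rational(-1, 2), g))
C = Rational(67, 3) (C = Add(8, Mul(-1, Mul(602, Pow(-42, -1)))) = Add(8, Mul(-1, Mul(602, Rational(-1, 42)))) = Add(8, Mul(-1, Rational(-43, 3))) = Add(8, Rational(43, 3)) = Rational(67, 3) ≈ 22.333)
a = Rational(529, 4) (a = Pow(Add(Mul(Rational(-1, 2), 5), -9), 2) = Pow(Add(Rational(-5, 2), -9), 2) = Pow(Rational(-23, 2), 2) = Rational(529, 4) ≈ 132.25)
x = Rational(-3313, 12) (x = Add(Rational(529, 4), Mul(-1, Add(386, Rational(67, 3)))) = Add(Rational(529, 4), Mul(-1, Rational(1225, 3))) = Add(Rational(529, 4), Rational(-1225, 3)) = Rational(-3313, 12) ≈ -276.08)
Mul(-7, x) = Mul(-7, Rational(-3313, 12)) = Rational(23191, 12)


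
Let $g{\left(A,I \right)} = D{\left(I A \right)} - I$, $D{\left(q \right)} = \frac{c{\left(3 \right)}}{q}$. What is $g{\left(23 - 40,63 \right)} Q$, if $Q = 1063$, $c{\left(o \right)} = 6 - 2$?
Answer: $- \frac{71728051}{1071} \approx -66973.0$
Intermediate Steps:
$c{\left(o \right)} = 4$ ($c{\left(o \right)} = 6 - 2 = 4$)
$D{\left(q \right)} = \frac{4}{q}$
$g{\left(A,I \right)} = - I + \frac{4}{A I}$ ($g{\left(A,I \right)} = \frac{4}{I A} - I = \frac{4}{A I} - I = - I + \frac{4}{A I}$)
$g{\left(23 - 40,63 \right)} Q = \left(\left(-1\right) 63 + \frac{4}{\left(23 - 40\right) 63}\right) 1063 = \left(-63 + 4 \frac{1}{23 - 40} \cdot \frac{1}{63}\right) 1063 = \left(-63 + 4 \frac{1}{-17} \cdot \frac{1}{63}\right) 1063 = \left(-63 + 4 \left(- \frac{1}{17}\right) \frac{1}{63}\right) 1063 = \left(-63 - \frac{4}{1071}\right) 1063 = \left(- \frac{67477}{1071}\right) 1063 = - \frac{71728051}{1071}$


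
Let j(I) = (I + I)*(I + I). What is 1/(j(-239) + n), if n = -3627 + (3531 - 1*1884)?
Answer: 1/226504 ≈ 4.4149e-6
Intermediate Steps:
j(I) = 4*I² (j(I) = (2*I)*(2*I) = 4*I²)
n = -1980 (n = -3627 + (3531 - 1884) = -3627 + 1647 = -1980)
1/(j(-239) + n) = 1/(4*(-239)² - 1980) = 1/(4*57121 - 1980) = 1/(228484 - 1980) = 1/226504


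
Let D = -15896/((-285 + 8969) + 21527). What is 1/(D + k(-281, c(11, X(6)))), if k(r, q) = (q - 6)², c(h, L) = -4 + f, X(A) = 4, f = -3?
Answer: 30211/5089763 ≈ 0.0059356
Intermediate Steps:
c(h, L) = -7 (c(h, L) = -4 - 3 = -7)
k(r, q) = (-6 + q)²
D = -15896/30211 (D = -15896/(8684 + 21527) = -15896/30211 ≈ -0.52617)
1/(D + k(-281, c(11, X(6)))) = 1/(-15896/30211 + (-6 - 7)²) = 1/(-15896/30211 + (-13)²) = 1/(-15896/30211 + 169) = 1/(5089763/30211) = 30211/5089763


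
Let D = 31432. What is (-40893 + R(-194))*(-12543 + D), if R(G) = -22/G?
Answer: -74925296290/97 ≈ -7.7243e+8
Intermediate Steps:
(-40893 + R(-194))*(-12543 + D) = (-40893 - 22/(-194))*(-12543 + 31432) = (-40893 - 22*(-1/194))*18889 = (-40893 + 11/97)*18889 = -3966610/97*18889 = -74925296290/97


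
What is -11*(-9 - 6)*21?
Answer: 3465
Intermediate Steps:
-11*(-9 - 6)*21 = -11*(-15)*21 = 165*21 = 3465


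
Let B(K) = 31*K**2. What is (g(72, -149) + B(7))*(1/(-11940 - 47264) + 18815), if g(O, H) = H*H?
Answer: 6605564925870/14801 ≈ 4.4629e+8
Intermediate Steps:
g(O, H) = H**2
(g(72, -149) + B(7))*(1/(-11940 - 47264) + 18815) = ((-149)**2 + 31*7**2)*(1/(-11940 - 47264) + 18815) = (22201 + 31*49)*(1/(-59204) + 18815) = (22201 + 1519)*(-1/59204 + 18815) = 23720*(1113923259/59204) = 6605564925870/14801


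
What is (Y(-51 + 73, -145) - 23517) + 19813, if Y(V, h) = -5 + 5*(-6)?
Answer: -3739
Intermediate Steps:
Y(V, h) = -35 (Y(V, h) = -5 - 30 = -35)
(Y(-51 + 73, -145) - 23517) + 19813 = (-35 - 23517) + 19813 = -23552 + 19813 = -3739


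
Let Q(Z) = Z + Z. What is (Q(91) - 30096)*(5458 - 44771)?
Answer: 1176009082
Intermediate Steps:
Q(Z) = 2*Z
(Q(91) - 30096)*(5458 - 44771) = (2*91 - 30096)*(5458 - 44771) = (182 - 30096)*(-39313) = -29914*(-39313) = 1176009082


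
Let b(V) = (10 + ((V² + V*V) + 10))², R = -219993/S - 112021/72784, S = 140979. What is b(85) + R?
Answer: 716153545345694443/3420338512 ≈ 2.0938e+8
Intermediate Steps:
R = -10601526357/3420338512 (R = -219993/140979 - 112021/72784 = -219993*1/140979 - 112021*1/72784 = -73331/46993 - 112021/72784 = -10601526357/3420338512 ≈ -3.0996)
b(V) = (20 + 2*V²)² (b(V) = (10 + ((V² + V²) + 10))² = (10 + (2*V² + 10))² = (10 + (10 + 2*V²))² = (20 + 2*V²)²)
b(85) + R = 4*(10 + 85²)² - 10601526357/3420338512 = 4*(10 + 7225)² - 10601526357/3420338512 = 4*7235² - 10601526357/3420338512 = 4*52345225 - 10601526357/3420338512 = 209380900 - 10601526357/3420338512 = 716153545345694443/3420338512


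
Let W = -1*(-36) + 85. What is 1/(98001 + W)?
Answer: 1/98122 ≈ 1.0191e-5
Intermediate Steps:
W = 121 (W = 36 + 85 = 121)
1/(98001 + W) = 1/(98001 + 121) = 1/98122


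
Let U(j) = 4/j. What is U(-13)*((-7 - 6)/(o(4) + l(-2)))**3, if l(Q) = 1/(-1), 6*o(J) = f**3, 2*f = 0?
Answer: -676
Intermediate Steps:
f = 0 (f = (1/2)*0 = 0)
o(J) = 0 (o(J) = (1/6)*0**3 = (1/6)*0 = 0)
l(Q) = -1
U(-13)*((-7 - 6)/(o(4) + l(-2)))**3 = (4/(-13))*((-7 - 6)/(0 - 1))**3 = (4*(-1/13))*(-13/(-1))**3 = -4*(-13*(-1))**3/13 = -4/13*13**3 = -4/13*2197 = -676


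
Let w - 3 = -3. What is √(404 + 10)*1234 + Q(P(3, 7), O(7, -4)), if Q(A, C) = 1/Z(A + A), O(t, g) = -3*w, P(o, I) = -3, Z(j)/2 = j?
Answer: -1/12 + 3702*√46 ≈ 25108.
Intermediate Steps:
Z(j) = 2*j
w = 0 (w = 3 - 3 = 0)
O(t, g) = 0 (O(t, g) = -3*0 = 0)
Q(A, C) = 1/(4*A) (Q(A, C) = 1/(2*(A + A)) = 1/(2*(2*A)) = 1/(4*A))
√(404 + 10)*1234 + Q(P(3, 7), O(7, -4)) = √(404 + 10)*1234 + (¼)/(-3) = √414*1234 + (¼)*(-⅓) = (3*√46)*1234 - 1/12 = 3702*√46 - 1/12 = -1/12 + 3702*√46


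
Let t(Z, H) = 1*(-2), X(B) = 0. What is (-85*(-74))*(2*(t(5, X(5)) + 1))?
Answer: -12580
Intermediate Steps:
t(Z, H) = -2
(-85*(-74))*(2*(t(5, X(5)) + 1)) = (-85*(-74))*(2*(-2 + 1)) = 6290*(2*(-1)) = 6290*(-2) = -12580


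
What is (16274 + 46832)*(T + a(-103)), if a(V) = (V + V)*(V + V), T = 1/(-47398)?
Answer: 63465121321431/23699 ≈ 2.6780e+9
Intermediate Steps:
T = -1/47398 ≈ -2.1098e-5
a(V) = 4*V**2 (a(V) = (2*V)*(2*V) = 4*V**2)
(16274 + 46832)*(T + a(-103)) = (16274 + 46832)*(-1/47398 + 4*(-103)**2) = 63106*(-1/47398 + 4*10609) = 63106*(-1/47398 + 42436) = 63106*(2011381527/47398) = 63465121321431/23699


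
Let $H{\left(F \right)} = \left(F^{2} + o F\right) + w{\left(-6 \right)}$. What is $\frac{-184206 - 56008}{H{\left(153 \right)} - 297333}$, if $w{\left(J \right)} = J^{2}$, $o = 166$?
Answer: $\frac{120107}{124245} \approx 0.96669$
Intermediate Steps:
$H{\left(F \right)} = 36 + F^{2} + 166 F$ ($H{\left(F \right)} = \left(F^{2} + 166 F\right) + \left(-6\right)^{2} = \left(F^{2} + 166 F\right) + 36 = 36 + F^{2} + 166 F$)
$\frac{-184206 - 56008}{H{\left(153 \right)} - 297333} = \frac{-184206 - 56008}{\left(36 + 153^{2} + 166 \cdot 153\right) - 297333} = - \frac{240214}{\left(36 + 23409 + 25398\right) - 297333} = - \frac{240214}{48843 - 297333} = - \frac{240214}{-248490} = \left(-240214\right) \left(- \frac{1}{248490}\right) = \frac{120107}{124245}$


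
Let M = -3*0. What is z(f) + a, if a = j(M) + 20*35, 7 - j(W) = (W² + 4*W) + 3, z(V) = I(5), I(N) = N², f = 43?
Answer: 729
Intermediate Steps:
M = 0
z(V) = 25 (z(V) = 5² = 25)
j(W) = 4 - W² - 4*W (j(W) = 7 - ((W² + 4*W) + 3) = 7 - (3 + W² + 4*W) = 7 + (-3 - W² - 4*W) = 4 - W² - 4*W)
a = 704 (a = (4 - 1*0² - 4*0) + 20*35 = (4 - 1*0 + 0) + 700 = (4 + 0 + 0) + 700 = 4 + 700 = 704)
z(f) + a = 25 + 704 = 729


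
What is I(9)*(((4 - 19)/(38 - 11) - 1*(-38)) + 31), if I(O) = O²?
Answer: 5544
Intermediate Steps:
I(9)*(((4 - 19)/(38 - 11) - 1*(-38)) + 31) = 9²*(((4 - 19)/(38 - 11) - 1*(-38)) + 31) = 81*((-15/27 + 38) + 31) = 81*((-15*1/27 + 38) + 31) = 81*((-5/9 + 38) + 31) = 81*(337/9 + 31) = 81*(616/9) = 5544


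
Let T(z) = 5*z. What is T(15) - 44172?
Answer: -44097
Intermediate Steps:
T(15) - 44172 = 5*15 - 44172 = 75 - 44172 = -44097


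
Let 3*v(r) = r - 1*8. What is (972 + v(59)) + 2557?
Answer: 3546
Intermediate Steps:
v(r) = -8/3 + r/3 (v(r) = (r - 1*8)/3 = (r - 8)/3 = (-8 + r)/3 = -8/3 + r/3)
(972 + v(59)) + 2557 = (972 + (-8/3 + (1/3)*59)) + 2557 = (972 + (-8/3 + 59/3)) + 2557 = (972 + 17) + 2557 = 989 + 2557 = 3546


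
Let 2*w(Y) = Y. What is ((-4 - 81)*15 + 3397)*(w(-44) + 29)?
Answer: 14854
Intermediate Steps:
w(Y) = Y/2
((-4 - 81)*15 + 3397)*(w(-44) + 29) = ((-4 - 81)*15 + 3397)*((1/2)*(-44) + 29) = (-85*15 + 3397)*(-22 + 29) = (-1275 + 3397)*7 = 2122*7 = 14854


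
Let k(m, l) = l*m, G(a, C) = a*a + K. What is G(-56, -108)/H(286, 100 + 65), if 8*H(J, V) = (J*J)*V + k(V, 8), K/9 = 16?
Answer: 1312/674883 ≈ 0.0019440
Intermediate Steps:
K = 144 (K = 9*16 = 144)
G(a, C) = 144 + a**2 (G(a, C) = a*a + 144 = a**2 + 144 = 144 + a**2)
H(J, V) = V + V*J**2/8 (H(J, V) = ((J*J)*V + 8*V)/8 = (J**2*V + 8*V)/8 = (V*J**2 + 8*V)/8 = (8*V + V*J**2)/8 = V + V*J**2/8)
G(-56, -108)/H(286, 100 + 65) = (144 + (-56)**2)/(((100 + 65)*(8 + 286**2)/8)) = (144 + 3136)/(((1/8)*165*(8 + 81796))) = 3280/(((1/8)*165*81804)) = 3280/(3374415/2) = 3280*(2/3374415) = 1312/674883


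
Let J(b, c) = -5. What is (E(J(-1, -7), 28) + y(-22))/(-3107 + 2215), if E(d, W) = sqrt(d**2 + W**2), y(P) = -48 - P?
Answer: 13/446 - sqrt(809)/892 ≈ -0.0027387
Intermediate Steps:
E(d, W) = sqrt(W**2 + d**2)
(E(J(-1, -7), 28) + y(-22))/(-3107 + 2215) = (sqrt(28**2 + (-5)**2) + (-48 - 1*(-22)))/(-3107 + 2215) = (sqrt(784 + 25) + (-48 + 22))/(-892) = (sqrt(809) - 26)*(-1/892) = (-26 + sqrt(809))*(-1/892) = 13/446 - sqrt(809)/892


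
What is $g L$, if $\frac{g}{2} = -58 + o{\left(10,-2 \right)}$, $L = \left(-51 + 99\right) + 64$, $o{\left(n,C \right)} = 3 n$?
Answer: $-6272$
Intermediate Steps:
$L = 112$ ($L = 48 + 64 = 112$)
$g = -56$ ($g = 2 \left(-58 + 3 \cdot 10\right) = 2 \left(-58 + 30\right) = 2 \left(-28\right) = -56$)
$g L = \left(-56\right) 112 = -6272$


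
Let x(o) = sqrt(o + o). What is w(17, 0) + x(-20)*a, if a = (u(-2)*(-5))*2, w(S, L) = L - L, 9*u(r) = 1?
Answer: -20*I*sqrt(10)/9 ≈ -7.0273*I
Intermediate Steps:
u(r) = 1/9 (u(r) = (1/9)*1 = 1/9)
w(S, L) = 0
x(o) = sqrt(2)*sqrt(o) (x(o) = sqrt(2*o) = sqrt(2)*sqrt(o))
a = -10/9 (a = ((1/9)*(-5))*2 = -5/9*2 = -10/9 ≈ -1.1111)
w(17, 0) + x(-20)*a = 0 + (sqrt(2)*sqrt(-20))*(-10/9) = 0 + (sqrt(2)*(2*I*sqrt(5)))*(-10/9) = 0 + (2*I*sqrt(10))*(-10/9) = 0 - 20*I*sqrt(10)/9 = -20*I*sqrt(10)/9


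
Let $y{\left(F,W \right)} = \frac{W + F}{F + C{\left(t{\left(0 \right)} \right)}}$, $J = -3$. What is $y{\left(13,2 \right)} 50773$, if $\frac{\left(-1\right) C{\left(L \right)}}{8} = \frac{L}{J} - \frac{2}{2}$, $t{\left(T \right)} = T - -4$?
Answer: $\frac{456957}{19} \approx 24050.0$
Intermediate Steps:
$t{\left(T \right)} = 4 + T$ ($t{\left(T \right)} = T + 4 = 4 + T$)
$C{\left(L \right)} = 8 + \frac{8 L}{3}$ ($C{\left(L \right)} = - 8 \left(\frac{L}{-3} - \frac{2}{2}\right) = - 8 \left(L \left(- \frac{1}{3}\right) - 1\right) = - 8 \left(- \frac{L}{3} - 1\right) = - 8 \left(-1 - \frac{L}{3}\right) = 8 + \frac{8 L}{3}$)
$y{\left(F,W \right)} = \frac{F + W}{\frac{56}{3} + F}$ ($y{\left(F,W \right)} = \frac{W + F}{F + \left(8 + \frac{8 \left(4 + 0\right)}{3}\right)} = \frac{F + W}{F + \left(8 + \frac{8}{3} \cdot 4\right)} = \frac{F + W}{F + \left(8 + \frac{32}{3}\right)} = \frac{F + W}{F + \frac{56}{3}} = \frac{F + W}{\frac{56}{3} + F}$)
$y{\left(13,2 \right)} 50773 = \frac{3 \left(13 + 2\right)}{56 + 3 \cdot 13} \cdot 50773 = 3 \frac{1}{56 + 39} \cdot 15 \cdot 50773 = 3 \cdot \frac{1}{95} \cdot 15 \cdot 50773 = \frac{9}{19} \cdot 50773 = \frac{456957}{19}$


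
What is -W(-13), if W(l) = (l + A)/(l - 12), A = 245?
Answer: 232/25 ≈ 9.2800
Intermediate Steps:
W(l) = (245 + l)/(-12 + l) (W(l) = (l + 245)/(l - 12) = (245 + l)/(-12 + l))
-W(-13) = -(245 - 13)/(-12 - 13) = -232/(-25) = -(-1)*232/25 = -1*(-232/25) = 232/25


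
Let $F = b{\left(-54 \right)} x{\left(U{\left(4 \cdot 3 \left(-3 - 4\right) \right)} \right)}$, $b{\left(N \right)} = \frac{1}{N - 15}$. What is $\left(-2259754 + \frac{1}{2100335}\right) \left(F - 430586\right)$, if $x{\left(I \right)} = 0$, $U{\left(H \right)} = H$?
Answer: $\frac{2043664676447977154}{2100335} \approx 9.7302 \cdot 10^{11}$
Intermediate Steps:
$b{\left(N \right)} = \frac{1}{-15 + N}$
$F = 0$ ($F = \frac{1}{-15 - 54} \cdot 0 = \frac{1}{-69} \cdot 0 = \left(- \frac{1}{69}\right) 0 = 0$)
$\left(-2259754 + \frac{1}{2100335}\right) \left(F - 430586\right) = \left(-2259754 + \frac{1}{2100335}\right) \left(0 - 430586\right) = \left(-2259754 + \frac{1}{2100335}\right) \left(-430586\right) = \left(- \frac{4746240417589}{2100335}\right) \left(-430586\right) = \frac{2043664676447977154}{2100335}$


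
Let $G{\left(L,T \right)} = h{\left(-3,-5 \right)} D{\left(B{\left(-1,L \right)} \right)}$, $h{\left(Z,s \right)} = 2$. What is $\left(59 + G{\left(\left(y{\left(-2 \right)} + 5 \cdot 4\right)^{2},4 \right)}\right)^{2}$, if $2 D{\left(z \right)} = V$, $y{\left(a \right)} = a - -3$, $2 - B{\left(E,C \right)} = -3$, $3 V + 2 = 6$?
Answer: $\frac{32761}{9} \approx 3640.1$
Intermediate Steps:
$V = \frac{4}{3}$ ($V = - \frac{2}{3} + \frac{1}{3} \cdot 6 = - \frac{2}{3} + 2 = \frac{4}{3} \approx 1.3333$)
$B{\left(E,C \right)} = 5$ ($B{\left(E,C \right)} = 2 - -3 = 2 + 3 = 5$)
$y{\left(a \right)} = 3 + a$ ($y{\left(a \right)} = a + 3 = 3 + a$)
$D{\left(z \right)} = \frac{2}{3}$ ($D{\left(z \right)} = \frac{1}{2} \cdot \frac{4}{3} = \frac{2}{3}$)
$G{\left(L,T \right)} = \frac{4}{3}$ ($G{\left(L,T \right)} = 2 \cdot \frac{2}{3} = \frac{4}{3}$)
$\left(59 + G{\left(\left(y{\left(-2 \right)} + 5 \cdot 4\right)^{2},4 \right)}\right)^{2} = \left(59 + \frac{4}{3}\right)^{2} = \left(\frac{181}{3}\right)^{2} = \frac{32761}{9}$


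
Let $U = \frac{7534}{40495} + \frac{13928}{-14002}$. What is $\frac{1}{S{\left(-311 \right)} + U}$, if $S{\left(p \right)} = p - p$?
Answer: $- \frac{283505495}{229261646} \approx -1.2366$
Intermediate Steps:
$U = - \frac{229261646}{283505495}$ ($U = 7534 \cdot \frac{1}{40495} + 13928 \left(- \frac{1}{14002}\right) = \frac{7534}{40495} - \frac{6964}{7001} = - \frac{229261646}{283505495} \approx -0.80867$)
$S{\left(p \right)} = 0$
$\frac{1}{S{\left(-311 \right)} + U} = \frac{1}{0 - \frac{229261646}{283505495}} = \frac{1}{- \frac{229261646}{283505495}} = - \frac{283505495}{229261646}$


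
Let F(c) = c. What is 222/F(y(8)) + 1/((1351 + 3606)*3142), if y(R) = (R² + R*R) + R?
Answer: 864406651/529546396 ≈ 1.6324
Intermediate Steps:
y(R) = R + 2*R² (y(R) = (R² + R²) + R = 2*R² + R = R + 2*R²)
222/F(y(8)) + 1/((1351 + 3606)*3142) = 222/((8*(1 + 2*8))) + 1/((1351 + 3606)*3142) = 222/((8*(1 + 16))) + (1/3142)/4957 = 222/((8*17)) + (1/4957)*(1/3142) = 222/136 + 1/15574894 = 222*(1/136) + 1/15574894 = 111/68 + 1/15574894 = 864406651/529546396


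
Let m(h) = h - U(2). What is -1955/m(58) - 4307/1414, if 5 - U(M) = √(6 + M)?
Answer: -158575517/3960614 + 3910*√2/2801 ≈ -38.064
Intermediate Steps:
U(M) = 5 - √(6 + M)
m(h) = -5 + h + 2*√2 (m(h) = h - (5 - √(6 + 2)) = h - (5 - √8) = h - (5 - 2*√2) = h + (-5 + 2*√2) = -5 + h + 2*√2)
-1955/m(58) - 4307/1414 = -1955/(-5 + 58 + 2*√2) - 4307/1414 = -1955/(53 + 2*√2) - 4307*1/1414 = -1955/(53 + 2*√2) - 4307/1414 = -4307/1414 - 1955/(53 + 2*√2)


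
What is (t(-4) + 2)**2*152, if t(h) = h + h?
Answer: 5472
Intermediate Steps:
t(h) = 2*h
(t(-4) + 2)**2*152 = (2*(-4) + 2)**2*152 = (-8 + 2)**2*152 = (-6)**2*152 = 36*152 = 5472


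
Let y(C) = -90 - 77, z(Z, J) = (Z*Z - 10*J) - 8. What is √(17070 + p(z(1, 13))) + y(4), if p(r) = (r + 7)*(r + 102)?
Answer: -167 + 2*√5405 ≈ -19.963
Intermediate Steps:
z(Z, J) = -8 + Z² - 10*J (z(Z, J) = (Z² - 10*J) - 8 = -8 + Z² - 10*J)
p(r) = (7 + r)*(102 + r)
y(C) = -167
√(17070 + p(z(1, 13))) + y(4) = √(17070 + (714 + (-8 + 1² - 10*13)² + 109*(-8 + 1² - 10*13))) - 167 = √(17070 + (714 + (-8 + 1 - 130)² + 109*(-8 + 1 - 130))) - 167 = √(17070 + (714 + (-137)² + 109*(-137))) - 167 = √(17070 + (714 + 18769 - 14933)) - 167 = √(17070 + 4550) - 167 = √21620 - 167 = 2*√5405 - 167 = -167 + 2*√5405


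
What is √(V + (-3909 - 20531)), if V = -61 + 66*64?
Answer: 3*I*√2253 ≈ 142.4*I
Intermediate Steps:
V = 4163 (V = -61 + 4224 = 4163)
√(V + (-3909 - 20531)) = √(4163 + (-3909 - 20531)) = √(4163 - 24440) = √(-20277) = 3*I*√2253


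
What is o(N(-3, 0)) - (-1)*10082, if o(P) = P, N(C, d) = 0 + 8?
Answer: 10090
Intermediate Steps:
N(C, d) = 8
o(N(-3, 0)) - (-1)*10082 = 8 - (-1)*10082 = 8 - 1*(-10082) = 8 + 10082 = 10090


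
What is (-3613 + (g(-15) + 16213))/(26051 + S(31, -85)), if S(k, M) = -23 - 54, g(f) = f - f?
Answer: 700/1443 ≈ 0.48510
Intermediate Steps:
g(f) = 0
S(k, M) = -77
(-3613 + (g(-15) + 16213))/(26051 + S(31, -85)) = (-3613 + (0 + 16213))/(26051 - 77) = (-3613 + 16213)/25974 = 12600*(1/25974) = 700/1443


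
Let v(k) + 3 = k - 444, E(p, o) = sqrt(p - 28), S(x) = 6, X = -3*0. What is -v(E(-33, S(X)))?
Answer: 447 - I*sqrt(61) ≈ 447.0 - 7.8102*I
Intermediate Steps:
X = 0
E(p, o) = sqrt(-28 + p)
v(k) = -447 + k (v(k) = -3 + (k - 444) = -3 + (-444 + k) = -447 + k)
-v(E(-33, S(X))) = -(-447 + sqrt(-28 - 33)) = -(-447 + sqrt(-61)) = -(-447 + I*sqrt(61)) = 447 - I*sqrt(61)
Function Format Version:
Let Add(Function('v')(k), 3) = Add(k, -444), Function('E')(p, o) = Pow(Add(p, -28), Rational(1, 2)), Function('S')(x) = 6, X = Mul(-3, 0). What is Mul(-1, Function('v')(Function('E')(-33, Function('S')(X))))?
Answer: Add(447, Mul(-1, I, Pow(61, Rational(1, 2)))) ≈ Add(447.00, Mul(-7.8102, I))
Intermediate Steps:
X = 0
Function('E')(p, o) = Pow(Add(-28, p), Rational(1, 2))
Function('v')(k) = Add(-447, k) (Function('v')(k) = Add(-3, Add(k, -444)) = Add(-3, Add(-444, k)) = Add(-447, k))
Mul(-1, Function('v')(Function('E')(-33, Function('S')(X)))) = Mul(-1, Add(-447, Pow(Add(-28, -33), Rational(1, 2)))) = Mul(-1, Add(-447, Pow(-61, Rational(1, 2)))) = Mul(-1, Add(-447, Mul(I, Pow(61, Rational(1, 2))))) = Add(447, Mul(-1, I, Pow(61, Rational(1, 2))))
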